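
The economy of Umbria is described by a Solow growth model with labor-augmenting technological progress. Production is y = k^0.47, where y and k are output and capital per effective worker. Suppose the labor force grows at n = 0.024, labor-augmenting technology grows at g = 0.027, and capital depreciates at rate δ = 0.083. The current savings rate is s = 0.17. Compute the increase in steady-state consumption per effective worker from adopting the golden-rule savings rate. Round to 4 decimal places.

Δc ≈ 0.5878

Break-even investment rate: n + g + δ = 0.024 + 0.027 + 0.083 = 0.134.
Current steady state (s = 0.17): k* = (0.17/0.134)^(1/0.53) ≈ 1.5667, y* = 1.5667^0.47 ≈ 1.2349, c* = (1−0.17)·1.2349 ≈ 1.0250.
Maximizing c = f(k) − (n+g+δ)·k gives f'(k) = n+g+δ, i.e. 0.47·k^(0.47−1) = 0.134, so k_gold = (0.47/0.134)^(1/0.53) ≈ 10.6731.
y_gold = 10.6731^0.47 ≈ 3.0430, c_gold = y_gold − 0.134·k_gold ≈ 1.6128.
Gain: Δc = 1.6128 − 1.0250 ≈ 0.5878.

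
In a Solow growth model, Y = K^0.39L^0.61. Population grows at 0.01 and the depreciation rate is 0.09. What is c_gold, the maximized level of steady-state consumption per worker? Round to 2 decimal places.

c_gold ≈ 1.46

The effective depreciation rate is n + δ = 0.01 + 0.09 = 0.1.
At the golden rule the marginal product of capital equals n+δ: 0.39·k^(0.39−1) = 0.1. Solving, k_gold = (0.39/0.1)^(1/0.61) ≈ 9.3102.
y_gold = 9.3102^0.39 ≈ 2.3872.
c_gold = y_gold − (n+δ)·k_gold = 2.3872 − 0.1·9.3102 ≈ 1.4562.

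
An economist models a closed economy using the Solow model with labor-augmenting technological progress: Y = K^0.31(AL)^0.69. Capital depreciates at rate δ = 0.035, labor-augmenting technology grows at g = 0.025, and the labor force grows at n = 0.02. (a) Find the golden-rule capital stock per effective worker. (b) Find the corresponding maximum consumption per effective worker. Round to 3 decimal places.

(a) k_gold ≈ 7.121; (b) c_gold ≈ 1.268

The effective depreciation rate is n + g + δ = 0.02 + 0.025 + 0.035 = 0.08.
Maximizing c = f(k) − (n+g+δ)·k gives f'(k) = n+g+δ, i.e. 0.31·k^(0.31−1) = 0.08, so k_gold = (0.31/0.08)^(1/0.69) ≈ 7.1214.
y_gold = 7.1214^0.31 ≈ 1.8378; c_gold = y_gold − 0.08·k_gold ≈ 1.2681.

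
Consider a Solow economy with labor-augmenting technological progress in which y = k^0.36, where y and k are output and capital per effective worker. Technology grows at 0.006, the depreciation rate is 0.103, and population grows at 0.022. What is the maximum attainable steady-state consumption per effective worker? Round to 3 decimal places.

c_gold ≈ 1.130

Break-even investment rate: n + g + δ = 0.022 + 0.006 + 0.103 = 0.131.
Maximizing c = f(k) − (n+g+δ)·k gives f'(k) = n+g+δ, i.e. 0.36·k^(0.36−1) = 0.131, so k_gold = (0.36/0.131)^(1/0.64) ≈ 4.8527.
y_gold = 4.8527^0.36 ≈ 1.7659.
c_gold = y_gold − (n+g+δ)·k_gold = 1.7659 − 0.131·4.8527 ≈ 1.1301.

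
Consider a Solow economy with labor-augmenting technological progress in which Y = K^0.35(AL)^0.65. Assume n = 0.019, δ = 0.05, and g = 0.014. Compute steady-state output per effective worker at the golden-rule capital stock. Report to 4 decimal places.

y_gold ≈ 2.1704

Capital per effective worker breaks even when investment replaces (n + g + δ)·k; here n + g + δ = 0.083.
Maximizing c = f(k) − (n+g+δ)·k gives f'(k) = n+g+δ, i.e. 0.35·k^(0.35−1) = 0.083, so k_gold = (0.35/0.083)^(1/0.65) ≈ 9.1521.
Output: y_gold = k_gold^0.35 = 9.1521^0.35 ≈ 2.1704.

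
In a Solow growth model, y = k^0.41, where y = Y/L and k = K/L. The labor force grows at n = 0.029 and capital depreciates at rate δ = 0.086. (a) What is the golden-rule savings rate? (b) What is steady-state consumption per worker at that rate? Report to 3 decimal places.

The effective depreciation rate is n + δ = 0.029 + 0.086 = 0.115.
For Cobb-Douglas, s_gold equals capital's share: s_gold = 0.41.
Golden rule sets MPK = n+δ: 0.41·k^(0.41−1) = 0.115, so k_gold = (0.41/0.115)^(1/0.59) ≈ 8.6246.
y_gold = 8.6246^0.41 ≈ 2.4191; c_gold = (1−0.41)·y_gold ≈ 1.4273.

(a) s_gold = 0.410; (b) c_gold ≈ 1.427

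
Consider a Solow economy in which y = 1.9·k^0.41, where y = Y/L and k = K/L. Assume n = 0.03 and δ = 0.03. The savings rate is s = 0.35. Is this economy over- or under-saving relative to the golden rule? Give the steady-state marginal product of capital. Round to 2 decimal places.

under-saving; MPK ≈ 0.07

Capital per worker breaks even when investment replaces (n + δ)·k; here n + δ = 0.06.
Steady-state k*: s·A·k^0.41 = 0.06·k gives k* = (0.35·1.9/0.06)^(1/0.59) ≈ 58.9695.
MPK = 0.41·1.9·58.9695^(-0.59) ≈ 0.0703.
MPK > n+δ = 0.06, so the economy is dynamically efficient (under-saving).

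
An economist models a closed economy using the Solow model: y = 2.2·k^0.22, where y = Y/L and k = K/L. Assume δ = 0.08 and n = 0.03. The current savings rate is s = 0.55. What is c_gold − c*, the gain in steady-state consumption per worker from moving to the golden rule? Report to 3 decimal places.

Δc ≈ 0.659

Capital per worker breaks even when investment replaces (n + δ)·k; here n + δ = 0.11.
Current steady state (s = 0.55): k* = (0.55·2.2/0.11)^(1/0.78) ≈ 21.6331, y* = 2.2·21.6331^0.22 ≈ 4.3266, c* = (1−0.55)·4.3266 ≈ 1.9470.
Setting f'(k) = n+δ gives 0.22·2.2·k^(0.22−1) = 0.11, hence k_gold = (0.22·2.2/0.11)^(1/0.78) ≈ 6.6825.
y_gold = 2.2·6.6825^0.22 ≈ 3.3413, c_gold = y_gold − 0.11·k_gold ≈ 2.6062.
Gain: Δc = 2.6062 − 1.9470 ≈ 0.6592.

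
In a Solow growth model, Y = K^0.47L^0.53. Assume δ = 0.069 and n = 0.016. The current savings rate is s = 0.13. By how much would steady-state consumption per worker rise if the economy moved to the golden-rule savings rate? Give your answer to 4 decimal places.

The effective depreciation rate is n + δ = 0.016 + 0.069 = 0.085.
Current steady state (s = 0.13): k* = (0.13/0.085)^(1/0.53) ≈ 2.2293, y* = 2.2293^0.47 ≈ 1.4576, c* = (1−0.13)·1.4576 ≈ 1.2681.
Golden rule sets MPK = n+δ: 0.47·k^(0.47−1) = 0.085, so k_gold = (0.47/0.085)^(1/0.53) ≈ 25.1931.
y_gold = 25.1931^0.47 ≈ 4.5562, c_gold = y_gold − 0.085·k_gold ≈ 2.4148.
Gain: Δc = 2.4148 − 1.2681 ≈ 1.1467.

Δc ≈ 1.1467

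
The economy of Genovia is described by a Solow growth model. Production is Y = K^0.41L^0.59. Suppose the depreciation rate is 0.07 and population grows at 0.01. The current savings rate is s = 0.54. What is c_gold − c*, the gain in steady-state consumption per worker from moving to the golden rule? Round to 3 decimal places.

Break-even investment rate: n + δ = 0.01 + 0.07 = 0.08.
Current steady state (s = 0.54): k* = (0.54/0.08)^(1/0.59) ≈ 25.4448, y* = 25.4448^0.41 ≈ 3.7696, c* = (1−0.54)·3.7696 ≈ 1.7340.
At the golden rule the marginal product of capital equals n+δ: 0.41·k^(0.41−1) = 0.08. Solving, k_gold = (0.41/0.08)^(1/0.59) ≈ 15.9541.
y_gold = 15.9541^0.41 ≈ 3.1130, c_gold = y_gold − 0.08·k_gold ≈ 1.8367.
Gain: Δc = 1.8367 − 1.7340 ≈ 0.1026.

Δc ≈ 0.103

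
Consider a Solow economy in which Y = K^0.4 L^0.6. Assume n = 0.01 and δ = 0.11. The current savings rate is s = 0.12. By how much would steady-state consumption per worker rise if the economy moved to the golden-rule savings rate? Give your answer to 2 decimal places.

The effective depreciation rate is n + δ = 0.01 + 0.11 = 0.12.
Current steady state (s = 0.12): k* = (0.12/0.12)^(1/0.6) ≈ 1.0000, y* = 1.0000^0.4 ≈ 1.0000, c* = (1−0.12)·1.0000 ≈ 0.8800.
Maximizing c = f(k) − (n+δ)·k gives f'(k) = n+δ, i.e. 0.4·k^(0.4−1) = 0.12, so k_gold = (0.4/0.12)^(1/0.6) ≈ 7.4381.
y_gold = 7.4381^0.4 ≈ 2.2314, c_gold = y_gold − 0.12·k_gold ≈ 1.3389.
Gain: Δc = 1.3389 − 0.8800 ≈ 0.4589.

Δc ≈ 0.46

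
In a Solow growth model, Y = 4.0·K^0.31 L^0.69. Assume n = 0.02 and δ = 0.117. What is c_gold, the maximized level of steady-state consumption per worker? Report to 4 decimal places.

c_gold ≈ 7.4256

Capital per worker breaks even when investment replaces (n + δ)·k; here n + δ = 0.137.
Maximizing c = f(k) − (n+δ)·k gives f'(k) = n+δ, i.e. 0.31·4.0·k^(0.31−1) = 0.137, so k_gold = (0.31·4.0/0.137)^(1/0.69) ≈ 24.3514.
y_gold = 4.0·24.3514^0.31 ≈ 10.7617.
c_gold = y_gold − (n+δ)·k_gold = 10.7617 − 0.137·24.3514 ≈ 7.4256.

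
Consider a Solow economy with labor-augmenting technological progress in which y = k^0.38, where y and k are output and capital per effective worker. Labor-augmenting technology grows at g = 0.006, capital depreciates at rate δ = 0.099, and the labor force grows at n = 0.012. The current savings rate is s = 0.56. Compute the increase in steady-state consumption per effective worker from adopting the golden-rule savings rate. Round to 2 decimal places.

Δc ≈ 0.13

The effective depreciation rate is n + g + δ = 0.012 + 0.006 + 0.099 = 0.117.
Current steady state (s = 0.56): k* = (0.56/0.117)^(1/0.62) ≈ 12.4962, y* = 12.4962^0.38 ≈ 2.6108, c* = (1−0.56)·2.6108 ≈ 1.1488.
Golden rule sets MPK = n+g+δ: 0.38·k^(0.38−1) = 0.117, so k_gold = (0.38/0.117)^(1/0.62) ≈ 6.6859.
y_gold = 6.6859^0.38 ≈ 2.0585, c_gold = y_gold − 0.117·k_gold ≈ 1.2763.
Gain: Δc = 1.2763 − 1.1488 ≈ 0.1275.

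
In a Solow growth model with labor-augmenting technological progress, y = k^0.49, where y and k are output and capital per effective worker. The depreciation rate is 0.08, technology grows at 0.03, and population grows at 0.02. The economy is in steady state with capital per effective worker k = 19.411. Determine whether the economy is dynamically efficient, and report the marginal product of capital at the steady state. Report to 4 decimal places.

dynamically inefficient; MPK ≈ 0.1080

Break-even investment rate: n + g + δ = 0.02 + 0.03 + 0.08 = 0.13.
MPK = 0.49·k^(0.49−1) = 0.49·19.411^(-0.51) ≈ 0.1080.
MPK < 0.13, so the economy is dynamically inefficient (over-saving).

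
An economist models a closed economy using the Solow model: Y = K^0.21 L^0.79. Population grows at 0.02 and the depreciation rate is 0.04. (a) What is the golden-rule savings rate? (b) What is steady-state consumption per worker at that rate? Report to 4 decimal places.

(a) s_gold = 0.2100; (b) c_gold ≈ 1.1022

Capital per worker breaks even when investment replaces (n + δ)·k; here n + δ = 0.06.
For Cobb-Douglas, s_gold equals capital's share: s_gold = 0.21.
Golden rule sets MPK = n+δ: 0.21·k^(0.21−1) = 0.06, so k_gold = (0.21/0.06)^(1/0.79) ≈ 4.8831.
y_gold = 4.8831^0.21 ≈ 1.3952; c_gold = (1−0.21)·y_gold ≈ 1.1022.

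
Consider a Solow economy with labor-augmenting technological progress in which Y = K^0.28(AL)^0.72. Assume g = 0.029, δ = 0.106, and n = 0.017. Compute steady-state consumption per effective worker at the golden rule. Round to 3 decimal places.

n + g + δ = 0.017 + 0.029 + 0.106 = 0.152.
Golden rule sets MPK = n+g+δ: 0.28·k^(0.28−1) = 0.152, so k_gold = (0.28/0.152)^(1/0.72) ≈ 2.3361.
y_gold = 2.3361^0.28 ≈ 1.2682.
c_gold = y_gold − (n+g+δ)·k_gold = 1.2682 − 0.152·2.3361 ≈ 0.9131.

c_gold ≈ 0.913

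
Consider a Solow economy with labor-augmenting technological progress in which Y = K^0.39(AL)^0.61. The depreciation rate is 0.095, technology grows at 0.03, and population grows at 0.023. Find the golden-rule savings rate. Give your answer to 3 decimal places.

The effective depreciation rate is n + g + δ = 0.023 + 0.03 + 0.095 = 0.148.
At the golden rule MPK = n+g+δ, and in any Cobb-Douglas steady state s = (n+g+δ)·k/y = MPK·k/y = capital's share 0.39.

s_gold = 0.390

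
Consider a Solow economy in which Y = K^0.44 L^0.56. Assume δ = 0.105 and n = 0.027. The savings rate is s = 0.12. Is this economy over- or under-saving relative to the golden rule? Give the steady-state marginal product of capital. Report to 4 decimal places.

under-saving; MPK ≈ 0.4840

n + δ = 0.027 + 0.105 = 0.132.
Steady-state k*: s·k^0.44 = 0.132·k gives k* = (0.12/0.132)^(1/0.56) ≈ 0.8435.
MPK = 0.44·0.8435^(-0.56) ≈ 0.4840.
MPK > n+δ = 0.132, so the economy is dynamically efficient (under-saving).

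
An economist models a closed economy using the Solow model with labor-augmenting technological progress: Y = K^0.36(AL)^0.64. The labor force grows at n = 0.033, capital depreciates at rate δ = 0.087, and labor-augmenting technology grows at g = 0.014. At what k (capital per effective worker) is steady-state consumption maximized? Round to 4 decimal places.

k_gold ≈ 4.6840

The effective depreciation rate is n + g + δ = 0.033 + 0.014 + 0.087 = 0.134.
Maximizing c = f(k) − (n+g+δ)·k gives f'(k) = n+g+δ, i.e. 0.36·k^(0.36−1) = 0.134, so k_gold = (0.36/0.134)^(1/0.64) ≈ 4.6840.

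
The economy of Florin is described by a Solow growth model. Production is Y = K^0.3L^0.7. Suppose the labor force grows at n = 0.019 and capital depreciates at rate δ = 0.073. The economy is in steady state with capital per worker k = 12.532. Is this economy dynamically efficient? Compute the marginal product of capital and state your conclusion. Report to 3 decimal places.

dynamically inefficient; MPK ≈ 0.051

Break-even investment rate: n + δ = 0.019 + 0.073 = 0.092.
MPK = 0.3·k^(0.3−1) = 0.3·12.532^(-0.7) ≈ 0.0511.
MPK < 0.092, so the economy is dynamically inefficient (over-saving).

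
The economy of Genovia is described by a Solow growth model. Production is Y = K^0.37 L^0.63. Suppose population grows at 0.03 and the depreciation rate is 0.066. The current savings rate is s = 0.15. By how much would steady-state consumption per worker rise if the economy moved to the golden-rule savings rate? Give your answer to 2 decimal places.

Δc ≈ 0.29

The effective depreciation rate is n + δ = 0.03 + 0.066 = 0.096.
Current steady state (s = 0.15): k* = (0.15/0.096)^(1/0.63) ≈ 2.0307, y* = 2.0307^0.37 ≈ 1.2997, c* = (1−0.15)·1.2997 ≈ 1.1047.
Setting f'(k) = n+δ gives 0.37·k^(0.37−1) = 0.096, hence k_gold = (0.37/0.096)^(1/0.63) ≈ 8.5123.
y_gold = 8.5123^0.37 ≈ 2.2086, c_gold = y_gold − 0.096·k_gold ≈ 1.3914.
Gain: Δc = 1.3914 − 1.1047 ≈ 0.2867.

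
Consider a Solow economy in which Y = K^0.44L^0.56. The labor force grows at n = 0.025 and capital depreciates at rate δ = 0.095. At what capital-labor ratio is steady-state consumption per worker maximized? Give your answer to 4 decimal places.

k_gold ≈ 10.1772

The effective depreciation rate is n + δ = 0.025 + 0.095 = 0.12.
At the golden rule the marginal product of capital equals n+δ: 0.44·k^(0.44−1) = 0.12. Solving, k_gold = (0.44/0.12)^(1/0.56) ≈ 10.1772.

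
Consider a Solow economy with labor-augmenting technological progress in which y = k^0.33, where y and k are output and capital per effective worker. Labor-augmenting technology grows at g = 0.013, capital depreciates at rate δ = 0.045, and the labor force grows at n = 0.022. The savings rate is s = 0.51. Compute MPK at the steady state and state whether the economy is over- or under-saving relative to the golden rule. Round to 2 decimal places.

The effective depreciation rate is n + g + δ = 0.022 + 0.013 + 0.045 = 0.08.
Steady-state k*: s·k^0.33 = 0.08·k gives k* = (0.51/0.08)^(1/0.67) ≈ 15.8751.
MPK = 0.33·15.8751^(-0.67) ≈ 0.0518.
MPK < n+g+δ = 0.08, so the economy is dynamically inefficient (over-saving).

over-saving; MPK ≈ 0.05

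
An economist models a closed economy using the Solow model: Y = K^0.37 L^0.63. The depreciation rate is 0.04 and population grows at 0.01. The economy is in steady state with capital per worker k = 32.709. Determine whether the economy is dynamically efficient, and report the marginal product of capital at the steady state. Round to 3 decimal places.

dynamically inefficient; MPK ≈ 0.041

n + δ = 0.01 + 0.04 = 0.05.
MPK = 0.37·k^(0.37−1) = 0.37·32.709^(-0.63) ≈ 0.0411.
MPK < 0.05, so the economy is dynamically inefficient (over-saving).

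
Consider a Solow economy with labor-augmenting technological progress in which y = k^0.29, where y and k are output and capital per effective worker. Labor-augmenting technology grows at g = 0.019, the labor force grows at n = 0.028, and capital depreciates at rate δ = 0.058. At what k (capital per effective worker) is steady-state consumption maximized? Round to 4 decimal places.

k_gold ≈ 4.1824

Capital per effective worker breaks even when investment replaces (n + g + δ)·k; here n + g + δ = 0.105.
Maximizing c = f(k) − (n+g+δ)·k gives f'(k) = n+g+δ, i.e. 0.29·k^(0.29−1) = 0.105, so k_gold = (0.29/0.105)^(1/0.71) ≈ 4.1824.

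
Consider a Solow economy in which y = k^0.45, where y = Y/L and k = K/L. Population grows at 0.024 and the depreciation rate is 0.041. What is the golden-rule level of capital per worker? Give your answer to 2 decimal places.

Capital per worker breaks even when investment replaces (n + δ)·k; here n + δ = 0.065.
Golden rule sets MPK = n+δ: 0.45·k^(0.45−1) = 0.065, so k_gold = (0.45/0.065)^(1/0.55) ≈ 33.7145.

k_gold ≈ 33.71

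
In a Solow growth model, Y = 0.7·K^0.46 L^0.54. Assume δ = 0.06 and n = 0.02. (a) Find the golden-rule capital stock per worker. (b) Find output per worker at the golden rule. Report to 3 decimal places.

(a) k_gold ≈ 13.181; (b) y_gold ≈ 2.292

Break-even investment rate: n + δ = 0.02 + 0.06 = 0.08.
Maximizing c = f(k) − (n+δ)·k gives f'(k) = n+δ, i.e. 0.46·0.7·k^(0.46−1) = 0.08, so k_gold = (0.46·0.7/0.08)^(1/0.54) ≈ 13.1806.
y_gold = 0.7·13.1806^0.46 ≈ 2.2923.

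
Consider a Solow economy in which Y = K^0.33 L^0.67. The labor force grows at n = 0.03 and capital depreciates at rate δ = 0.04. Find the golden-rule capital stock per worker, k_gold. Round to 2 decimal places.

k_gold ≈ 10.12

n + δ = 0.03 + 0.04 = 0.07.
Golden rule sets MPK = n+δ: 0.33·k^(0.33−1) = 0.07, so k_gold = (0.33/0.07)^(1/0.67) ≈ 10.1181.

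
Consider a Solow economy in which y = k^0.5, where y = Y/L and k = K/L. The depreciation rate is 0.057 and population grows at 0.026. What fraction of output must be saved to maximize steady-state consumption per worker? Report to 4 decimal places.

Break-even investment rate: n + δ = 0.026 + 0.057 = 0.083.
At the golden rule MPK = n+δ, and in any Cobb-Douglas steady state s = (n+δ)·k/y = MPK·k/y = capital's share 0.5.

s_gold = 0.5000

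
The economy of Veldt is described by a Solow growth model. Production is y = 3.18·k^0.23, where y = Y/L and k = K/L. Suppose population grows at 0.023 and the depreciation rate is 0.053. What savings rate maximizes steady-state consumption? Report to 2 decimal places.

s_gold = 0.23

Break-even investment rate: n + δ = 0.023 + 0.053 = 0.076.
At the golden rule MPK = n+δ, and in any Cobb-Douglas steady state s = (n+δ)·k/y = MPK·k/y = capital's share 0.23.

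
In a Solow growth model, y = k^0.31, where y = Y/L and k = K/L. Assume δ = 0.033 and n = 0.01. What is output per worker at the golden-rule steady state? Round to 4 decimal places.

The effective depreciation rate is n + δ = 0.01 + 0.033 = 0.043.
Golden rule sets MPK = n+δ: 0.31·k^(0.31−1) = 0.043, so k_gold = (0.31/0.043)^(1/0.69) ≈ 17.5115.
Output: y_gold = k_gold^0.31 = 17.5115^0.31 ≈ 2.4290.

y_gold ≈ 2.4290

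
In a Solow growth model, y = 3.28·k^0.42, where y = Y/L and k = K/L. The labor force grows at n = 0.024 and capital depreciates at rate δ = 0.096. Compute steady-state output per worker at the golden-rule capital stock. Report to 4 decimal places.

Capital per worker breaks even when investment replaces (n + δ)·k; here n + δ = 0.12.
Setting f'(k) = n+δ gives 0.42·3.28·k^(0.42−1) = 0.12, hence k_gold = (0.42·3.28/0.12)^(1/0.58) ≈ 67.2181.
Output: y_gold = 3.28·k_gold^0.42 = 3.28·67.2181^0.42 ≈ 19.2052.

y_gold ≈ 19.2052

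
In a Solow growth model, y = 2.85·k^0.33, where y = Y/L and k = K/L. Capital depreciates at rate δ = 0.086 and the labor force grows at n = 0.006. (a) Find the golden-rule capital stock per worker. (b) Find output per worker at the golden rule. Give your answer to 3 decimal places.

(a) k_gold ≈ 32.123; (b) y_gold ≈ 8.956

The effective depreciation rate is n + δ = 0.006 + 0.086 = 0.092.
Maximizing c = f(k) − (n+δ)·k gives f'(k) = n+δ, i.e. 0.33·2.85·k^(0.33−1) = 0.092, so k_gold = (0.33·2.85/0.092)^(1/0.67) ≈ 32.1235.
y_gold = 2.85·32.1235^0.33 ≈ 8.9556.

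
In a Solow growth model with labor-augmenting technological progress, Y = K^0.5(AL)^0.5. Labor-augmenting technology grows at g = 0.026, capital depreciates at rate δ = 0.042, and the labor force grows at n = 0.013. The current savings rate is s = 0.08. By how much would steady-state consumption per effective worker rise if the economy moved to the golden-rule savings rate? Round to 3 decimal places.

Δc ≈ 2.178

The effective depreciation rate is n + g + δ = 0.013 + 0.026 + 0.042 = 0.081.
Current steady state (s = 0.08): k* = (0.08/0.081)^(1/0.5) ≈ 0.9755, y* = 0.9755^0.5 ≈ 0.9877, c* = (1−0.08)·0.9877 ≈ 0.9086.
Setting f'(k) = n+g+δ gives 0.5·k^(0.5−1) = 0.081, hence k_gold = (0.5/0.081)^(1/0.5) ≈ 38.1039.
y_gold = 38.1039^0.5 ≈ 6.1728, c_gold = y_gold − 0.081·k_gold ≈ 3.0864.
Gain: Δc = 3.0864 − 0.9086 ≈ 2.1778.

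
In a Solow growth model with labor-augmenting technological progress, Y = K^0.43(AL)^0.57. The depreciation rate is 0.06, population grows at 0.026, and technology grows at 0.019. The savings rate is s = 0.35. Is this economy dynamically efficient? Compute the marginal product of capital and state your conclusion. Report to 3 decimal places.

Capital per effective worker breaks even when investment replaces (n + g + δ)·k; here n + g + δ = 0.105.
Steady-state k*: s·k^0.43 = 0.105·k gives k* = (0.35/0.105)^(1/0.57) ≈ 8.2667.
MPK = 0.43·8.2667^(-0.57) ≈ 0.1290.
MPK > n+g+δ = 0.105, so the economy is dynamically efficient (under-saving).

dynamically efficient; MPK ≈ 0.129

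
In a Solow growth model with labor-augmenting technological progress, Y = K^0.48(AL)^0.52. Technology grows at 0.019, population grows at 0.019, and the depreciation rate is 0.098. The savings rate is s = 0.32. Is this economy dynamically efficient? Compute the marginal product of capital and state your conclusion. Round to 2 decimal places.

Break-even investment rate: n + g + δ = 0.019 + 0.019 + 0.098 = 0.136.
Steady-state k*: s·k^0.48 = 0.136·k gives k* = (0.32/0.136)^(1/0.52) ≈ 5.1837.
MPK = 0.48·5.1837^(-0.52) ≈ 0.2040.
MPK > n+g+δ = 0.136, so the economy is dynamically efficient (under-saving).

dynamically efficient; MPK ≈ 0.20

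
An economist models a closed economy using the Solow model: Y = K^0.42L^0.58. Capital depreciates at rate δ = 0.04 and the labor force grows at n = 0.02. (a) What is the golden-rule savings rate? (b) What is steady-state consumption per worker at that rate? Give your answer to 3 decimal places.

(a) s_gold = 0.420; (b) c_gold ≈ 2.374

Break-even investment rate: n + δ = 0.02 + 0.04 = 0.06.
For Cobb-Douglas, s_gold equals capital's share: s_gold = 0.42.
Setting f'(k) = n+δ gives 0.42·k^(0.42−1) = 0.06, hence k_gold = (0.42/0.06)^(1/0.58) ≈ 28.6461.
y_gold = 28.6461^0.42 ≈ 4.0923; c_gold = (1−0.42)·y_gold ≈ 2.3735.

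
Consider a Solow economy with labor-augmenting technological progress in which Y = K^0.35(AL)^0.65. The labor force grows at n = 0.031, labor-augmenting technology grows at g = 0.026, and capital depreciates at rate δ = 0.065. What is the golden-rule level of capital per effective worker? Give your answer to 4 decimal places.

k_gold ≈ 5.0602

n + g + δ = 0.031 + 0.026 + 0.065 = 0.122.
Golden rule sets MPK = n+g+δ: 0.35·k^(0.35−1) = 0.122, so k_gold = (0.35/0.122)^(1/0.65) ≈ 5.0602.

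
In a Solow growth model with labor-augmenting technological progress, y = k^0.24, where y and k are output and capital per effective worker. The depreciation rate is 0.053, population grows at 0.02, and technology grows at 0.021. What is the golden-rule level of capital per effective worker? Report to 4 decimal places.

k_gold ≈ 3.4327

Break-even investment rate: n + g + δ = 0.02 + 0.021 + 0.053 = 0.094.
Setting f'(k) = n+g+δ gives 0.24·k^(0.24−1) = 0.094, hence k_gold = (0.24/0.094)^(1/0.76) ≈ 3.4327.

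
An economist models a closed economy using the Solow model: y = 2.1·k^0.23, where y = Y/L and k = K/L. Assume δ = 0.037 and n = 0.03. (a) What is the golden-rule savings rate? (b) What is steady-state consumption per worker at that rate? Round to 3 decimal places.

(a) s_gold = 0.230; (b) c_gold ≈ 2.917

The effective depreciation rate is n + δ = 0.03 + 0.037 = 0.067.
For Cobb-Douglas, s_gold equals capital's share: s_gold = 0.23.
At the golden rule the marginal product of capital equals n+δ: 0.23·2.1·k^(0.23−1) = 0.067. Solving, k_gold = (0.23·2.1/0.067)^(1/0.77) ≈ 13.0053.
y_gold = 2.1·13.0053^0.23 ≈ 3.7885; c_gold = (1−0.23)·y_gold ≈ 2.9171.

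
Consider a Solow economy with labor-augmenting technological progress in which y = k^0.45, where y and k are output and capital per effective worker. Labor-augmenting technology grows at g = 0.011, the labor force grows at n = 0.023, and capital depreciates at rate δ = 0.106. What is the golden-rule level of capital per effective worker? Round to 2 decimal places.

Capital per effective worker breaks even when investment replaces (n + g + δ)·k; here n + g + δ = 0.14.
At the golden rule the marginal product of capital equals n+g+δ: 0.45·k^(0.45−1) = 0.14. Solving, k_gold = (0.45/0.14)^(1/0.55) ≈ 8.3555.

k_gold ≈ 8.36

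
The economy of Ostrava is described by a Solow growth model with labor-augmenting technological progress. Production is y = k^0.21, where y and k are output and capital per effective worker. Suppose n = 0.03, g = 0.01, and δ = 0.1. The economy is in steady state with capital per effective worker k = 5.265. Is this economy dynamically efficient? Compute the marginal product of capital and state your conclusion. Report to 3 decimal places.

Break-even investment rate: n + g + δ = 0.03 + 0.01 + 0.1 = 0.14.
MPK = 0.21·k^(0.21−1) = 0.21·5.265^(-0.79) ≈ 0.0565.
MPK < 0.14, so the economy is dynamically inefficient (over-saving).

dynamically inefficient; MPK ≈ 0.057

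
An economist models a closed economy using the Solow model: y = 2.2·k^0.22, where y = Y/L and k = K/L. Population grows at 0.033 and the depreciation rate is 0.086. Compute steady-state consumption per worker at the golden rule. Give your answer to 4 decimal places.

Break-even investment rate: n + δ = 0.033 + 0.086 = 0.119.
Golden rule sets MPK = n+δ: 0.22·2.2·k^(0.22−1) = 0.119, so k_gold = (0.22·2.2/0.119)^(1/0.78) ≈ 6.0416.
y_gold = 2.2·6.0416^0.22 ≈ 3.2680.
c_gold = y_gold − (n+δ)·k_gold = 3.2680 − 0.119·6.0416 ≈ 2.5490.

c_gold ≈ 2.5490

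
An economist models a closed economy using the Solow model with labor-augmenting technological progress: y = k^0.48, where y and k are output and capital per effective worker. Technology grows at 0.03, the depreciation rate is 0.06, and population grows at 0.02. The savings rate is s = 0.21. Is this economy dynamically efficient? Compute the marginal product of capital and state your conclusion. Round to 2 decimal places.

dynamically efficient; MPK ≈ 0.25

Break-even investment rate: n + g + δ = 0.02 + 0.03 + 0.06 = 0.11.
Steady-state k*: s·k^0.48 = 0.11·k gives k* = (0.21/0.11)^(1/0.52) ≈ 3.4678.
MPK = 0.48·3.4678^(-0.52) ≈ 0.2514.
MPK > n+g+δ = 0.11, so the economy is dynamically efficient (under-saving).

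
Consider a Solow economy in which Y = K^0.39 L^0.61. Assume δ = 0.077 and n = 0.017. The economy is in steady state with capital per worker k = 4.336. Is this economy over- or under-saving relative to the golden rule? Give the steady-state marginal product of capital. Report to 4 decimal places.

under-saving; MPK ≈ 0.1594

Capital per worker breaks even when investment replaces (n + δ)·k; here n + δ = 0.094.
MPK = 0.39·k^(0.39−1) = 0.39·4.336^(-0.61) ≈ 0.1594.
MPK > 0.094, so the economy is dynamically efficient (under-saving).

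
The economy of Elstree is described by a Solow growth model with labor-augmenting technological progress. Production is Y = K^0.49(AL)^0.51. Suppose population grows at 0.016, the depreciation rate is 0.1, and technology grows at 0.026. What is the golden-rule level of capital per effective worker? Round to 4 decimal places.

k_gold ≈ 11.3428

The effective depreciation rate is n + g + δ = 0.016 + 0.026 + 0.1 = 0.142.
Setting f'(k) = n+g+δ gives 0.49·k^(0.49−1) = 0.142, hence k_gold = (0.49/0.142)^(1/0.51) ≈ 11.3428.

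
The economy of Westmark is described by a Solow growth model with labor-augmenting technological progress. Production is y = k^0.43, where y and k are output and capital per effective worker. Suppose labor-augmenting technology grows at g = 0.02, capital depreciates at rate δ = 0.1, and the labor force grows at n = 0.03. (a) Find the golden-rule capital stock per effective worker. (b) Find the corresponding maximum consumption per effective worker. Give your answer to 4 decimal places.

Break-even investment rate: n + g + δ = 0.03 + 0.02 + 0.1 = 0.15.
Golden rule sets MPK = n+g+δ: 0.43·k^(0.43−1) = 0.15, so k_gold = (0.43/0.15)^(1/0.57) ≈ 6.3448.
y_gold = 6.3448^0.43 ≈ 2.2133; c_gold = y_gold − 0.15·k_gold ≈ 1.2616.

(a) k_gold ≈ 6.3448; (b) c_gold ≈ 1.2616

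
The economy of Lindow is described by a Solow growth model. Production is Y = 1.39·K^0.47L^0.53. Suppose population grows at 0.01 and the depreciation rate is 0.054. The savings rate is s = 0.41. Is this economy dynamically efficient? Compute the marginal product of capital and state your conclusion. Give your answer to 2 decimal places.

The effective depreciation rate is n + δ = 0.01 + 0.054 = 0.064.
Steady-state k*: s·A·k^0.47 = 0.064·k gives k* = (0.41·1.39/0.064)^(1/0.53) ≈ 61.9061.
MPK = 0.47·1.39·61.9061^(-0.53) ≈ 0.0734.
MPK > n+δ = 0.064, so the economy is dynamically efficient (under-saving).

dynamically efficient; MPK ≈ 0.07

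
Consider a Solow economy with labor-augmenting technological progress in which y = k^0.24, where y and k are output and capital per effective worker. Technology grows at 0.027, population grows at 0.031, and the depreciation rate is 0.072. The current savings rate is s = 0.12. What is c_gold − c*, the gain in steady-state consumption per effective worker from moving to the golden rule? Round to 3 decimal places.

n + g + δ = 0.031 + 0.027 + 0.072 = 0.13.
Current steady state (s = 0.12): k* = (0.12/0.13)^(1/0.76) ≈ 0.9000, y* = 0.9000^0.24 ≈ 0.9750, c* = (1−0.12)·0.9750 ≈ 0.8580.
At the golden rule the marginal product of capital equals n+g+δ: 0.24·k^(0.24−1) = 0.13. Solving, k_gold = (0.24/0.13)^(1/0.76) ≈ 2.2405.
y_gold = 2.2405^0.24 ≈ 1.2136, c_gold = y_gold − 0.13·k_gold ≈ 0.9224.
Gain: Δc = 0.9224 − 0.8580 ≈ 0.0643.

Δc ≈ 0.064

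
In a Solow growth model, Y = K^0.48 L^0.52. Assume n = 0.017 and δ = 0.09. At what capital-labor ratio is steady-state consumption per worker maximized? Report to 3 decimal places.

k_gold ≈ 17.930

The effective depreciation rate is n + δ = 0.017 + 0.09 = 0.107.
Golden rule sets MPK = n+δ: 0.48·k^(0.48−1) = 0.107, so k_gold = (0.48/0.107)^(1/0.52) ≈ 17.9297.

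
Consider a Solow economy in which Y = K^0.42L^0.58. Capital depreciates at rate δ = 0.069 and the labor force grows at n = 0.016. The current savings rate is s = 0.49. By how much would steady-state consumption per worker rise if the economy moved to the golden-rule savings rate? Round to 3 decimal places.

n + δ = 0.016 + 0.069 = 0.085.
Current steady state (s = 0.49): k* = (0.49/0.085)^(1/0.58) ≈ 20.4967, y* = 20.4967^0.42 ≈ 3.5556, c* = (1−0.49)·3.5556 ≈ 1.8133.
At the golden rule the marginal product of capital equals n+δ: 0.42·k^(0.42−1) = 0.085. Solving, k_gold = (0.42/0.085)^(1/0.58) ≈ 15.7130.
y_gold = 15.7130^0.42 ≈ 3.1800, c_gold = y_gold − 0.085·k_gold ≈ 1.8444.
Gain: Δc = 1.8444 − 1.8133 ≈ 0.0311.

Δc ≈ 0.031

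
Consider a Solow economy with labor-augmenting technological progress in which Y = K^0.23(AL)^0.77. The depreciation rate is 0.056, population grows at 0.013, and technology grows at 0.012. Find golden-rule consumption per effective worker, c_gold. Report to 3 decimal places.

c_gold ≈ 1.052

n + g + δ = 0.013 + 0.012 + 0.056 = 0.081.
Maximizing c = f(k) − (n+g+δ)·k gives f'(k) = n+g+δ, i.e. 0.23·k^(0.23−1) = 0.081, so k_gold = (0.23/0.081)^(1/0.77) ≈ 3.8782.
y_gold = 3.8782^0.23 ≈ 1.3658.
c_gold = y_gold − (n+g+δ)·k_gold = 1.3658 − 0.081·3.8782 ≈ 1.0517.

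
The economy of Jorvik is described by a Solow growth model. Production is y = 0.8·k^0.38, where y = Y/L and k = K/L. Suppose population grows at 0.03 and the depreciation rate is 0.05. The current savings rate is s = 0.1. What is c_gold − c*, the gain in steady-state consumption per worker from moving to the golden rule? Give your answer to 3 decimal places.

The effective depreciation rate is n + δ = 0.03 + 0.05 = 0.08.
Current steady state (s = 0.1): k* = (0.1·0.8/0.08)^(1/0.62) ≈ 1.0000, y* = 0.8·1.0000^0.38 ≈ 0.8000, c* = (1−0.1)·0.8000 ≈ 0.7200.
Golden rule sets MPK = n+δ: 0.38·0.8·k^(0.38−1) = 0.08, so k_gold = (0.38·0.8/0.08)^(1/0.62) ≈ 8.6126.
y_gold = 0.8·8.6126^0.38 ≈ 1.8132, c_gold = y_gold − 0.08·k_gold ≈ 1.1242.
Gain: Δc = 1.1242 − 0.7200 ≈ 0.4042.

Δc ≈ 0.404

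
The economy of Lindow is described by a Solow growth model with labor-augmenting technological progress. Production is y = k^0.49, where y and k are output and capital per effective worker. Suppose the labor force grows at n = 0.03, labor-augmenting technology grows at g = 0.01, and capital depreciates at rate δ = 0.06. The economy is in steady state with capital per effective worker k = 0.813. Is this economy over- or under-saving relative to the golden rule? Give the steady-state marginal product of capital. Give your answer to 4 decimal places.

The effective depreciation rate is n + g + δ = 0.03 + 0.01 + 0.06 = 0.1.
MPK = 0.49·k^(0.49−1) = 0.49·0.813^(-0.51) ≈ 0.5446.
MPK > 0.1, so the economy is dynamically efficient (under-saving).

under-saving; MPK ≈ 0.5446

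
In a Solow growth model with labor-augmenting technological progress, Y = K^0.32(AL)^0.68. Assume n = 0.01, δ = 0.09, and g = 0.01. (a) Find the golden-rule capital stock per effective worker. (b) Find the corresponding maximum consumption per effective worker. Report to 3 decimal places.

(a) k_gold ≈ 4.808; (b) c_gold ≈ 1.124

Capital per effective worker breaks even when investment replaces (n + g + δ)·k; here n + g + δ = 0.11.
At the golden rule the marginal product of capital equals n+g+δ: 0.32·k^(0.32−1) = 0.11. Solving, k_gold = (0.32/0.11)^(1/0.68) ≈ 4.8083.
y_gold = 4.8083^0.32 ≈ 1.6529; c_gold = y_gold − 0.11·k_gold ≈ 1.1240.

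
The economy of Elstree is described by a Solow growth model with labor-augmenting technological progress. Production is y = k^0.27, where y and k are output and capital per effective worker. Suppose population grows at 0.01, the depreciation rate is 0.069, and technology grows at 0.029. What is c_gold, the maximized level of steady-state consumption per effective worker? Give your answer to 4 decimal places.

Break-even investment rate: n + g + δ = 0.01 + 0.029 + 0.069 = 0.108.
At the golden rule the marginal product of capital equals n+g+δ: 0.27·k^(0.27−1) = 0.108. Solving, k_gold = (0.27/0.108)^(1/0.73) ≈ 3.5085.
y_gold = 3.5085^0.27 ≈ 1.4034.
c_gold = y_gold − (n+g+δ)·k_gold = 1.4034 − 0.108·3.5085 ≈ 1.0245.

c_gold ≈ 1.0245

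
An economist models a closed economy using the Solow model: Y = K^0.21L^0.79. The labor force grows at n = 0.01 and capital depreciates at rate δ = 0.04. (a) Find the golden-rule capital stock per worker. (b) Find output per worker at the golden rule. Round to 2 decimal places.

(a) k_gold ≈ 6.15; (b) y_gold ≈ 1.46

The effective depreciation rate is n + δ = 0.01 + 0.04 = 0.05.
Maximizing c = f(k) − (n+δ)·k gives f'(k) = n+δ, i.e. 0.21·k^(0.21−1) = 0.05, so k_gold = (0.21/0.05)^(1/0.79) ≈ 6.1507.
y_gold = 6.1507^0.21 ≈ 1.4644.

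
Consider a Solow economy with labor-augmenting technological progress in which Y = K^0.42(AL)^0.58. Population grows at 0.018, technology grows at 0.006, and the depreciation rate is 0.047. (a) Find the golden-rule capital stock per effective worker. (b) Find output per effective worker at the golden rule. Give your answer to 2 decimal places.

Capital per effective worker breaks even when investment replaces (n + g + δ)·k; here n + g + δ = 0.071.
At the golden rule the marginal product of capital equals n+g+δ: 0.42·k^(0.42−1) = 0.071. Solving, k_gold = (0.42/0.071)^(1/0.58) ≈ 21.4298.
y_gold = 21.4298^0.42 ≈ 3.6227.

(a) k_gold ≈ 21.43; (b) y_gold ≈ 3.62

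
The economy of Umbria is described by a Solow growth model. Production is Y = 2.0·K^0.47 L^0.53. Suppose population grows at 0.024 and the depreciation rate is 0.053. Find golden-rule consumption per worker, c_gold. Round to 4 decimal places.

Break-even investment rate: n + δ = 0.024 + 0.053 = 0.077.
At the golden rule the marginal product of capital equals n+δ: 0.47·2.0·k^(0.47−1) = 0.077. Solving, k_gold = (0.47·2.0/0.077)^(1/0.53) ≈ 112.2687.
y_gold = 2.0·112.2687^0.47 ≈ 18.3930.
c_gold = y_gold − (n+δ)·k_gold = 18.3930 − 0.077·112.2687 ≈ 9.7483.

c_gold ≈ 9.7483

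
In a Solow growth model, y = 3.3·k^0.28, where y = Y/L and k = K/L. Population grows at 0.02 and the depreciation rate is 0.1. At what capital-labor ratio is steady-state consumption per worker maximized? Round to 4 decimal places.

k_gold ≈ 17.0309

Capital per worker breaks even when investment replaces (n + δ)·k; here n + δ = 0.12.
Setting f'(k) = n+δ gives 0.28·3.3·k^(0.28−1) = 0.12, hence k_gold = (0.28·3.3/0.12)^(1/0.72) ≈ 17.0309.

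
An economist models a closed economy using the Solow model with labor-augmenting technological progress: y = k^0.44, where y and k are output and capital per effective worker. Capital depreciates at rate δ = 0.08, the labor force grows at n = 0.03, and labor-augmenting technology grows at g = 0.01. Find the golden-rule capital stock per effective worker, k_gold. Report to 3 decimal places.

The effective depreciation rate is n + g + δ = 0.03 + 0.01 + 0.08 = 0.12.
At the golden rule the marginal product of capital equals n+g+δ: 0.44·k^(0.44−1) = 0.12. Solving, k_gold = (0.44/0.12)^(1/0.56) ≈ 10.1772.

k_gold ≈ 10.177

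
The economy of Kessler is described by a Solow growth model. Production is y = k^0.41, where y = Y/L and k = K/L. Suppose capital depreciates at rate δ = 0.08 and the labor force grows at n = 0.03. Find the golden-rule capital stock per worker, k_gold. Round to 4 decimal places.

Break-even investment rate: n + δ = 0.03 + 0.08 = 0.11.
Setting f'(k) = n+δ gives 0.41·k^(0.41−1) = 0.11, hence k_gold = (0.41/0.11)^(1/0.59) ≈ 9.2995.

k_gold ≈ 9.2995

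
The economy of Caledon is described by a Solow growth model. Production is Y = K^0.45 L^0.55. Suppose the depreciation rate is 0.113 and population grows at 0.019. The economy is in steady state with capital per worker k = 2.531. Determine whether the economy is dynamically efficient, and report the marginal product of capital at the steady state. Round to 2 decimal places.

dynamically efficient; MPK ≈ 0.27

Capital per worker breaks even when investment replaces (n + δ)·k; here n + δ = 0.132.
MPK = 0.45·k^(0.45−1) = 0.45·2.531^(-0.55) ≈ 0.2700.
MPK > 0.132, so the economy is dynamically efficient (under-saving).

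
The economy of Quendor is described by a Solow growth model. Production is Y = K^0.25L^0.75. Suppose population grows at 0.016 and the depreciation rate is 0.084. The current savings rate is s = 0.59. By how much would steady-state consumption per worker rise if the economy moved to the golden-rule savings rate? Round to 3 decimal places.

Δc ≈ 0.277

The effective depreciation rate is n + δ = 0.016 + 0.084 = 0.1.
Current steady state (s = 0.59): k* = (0.59/0.1)^(1/0.75) ≈ 10.6611, y* = 10.6611^0.25 ≈ 1.8070, c* = (1−0.59)·1.8070 ≈ 0.7409.
Golden rule sets MPK = n+δ: 0.25·k^(0.25−1) = 0.1, so k_gold = (0.25/0.1)^(1/0.75) ≈ 3.3930.
y_gold = 3.3930^0.25 ≈ 1.3572, c_gold = y_gold − 0.1·k_gold ≈ 1.0179.
Gain: Δc = 1.0179 − 0.7409 ≈ 0.2770.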